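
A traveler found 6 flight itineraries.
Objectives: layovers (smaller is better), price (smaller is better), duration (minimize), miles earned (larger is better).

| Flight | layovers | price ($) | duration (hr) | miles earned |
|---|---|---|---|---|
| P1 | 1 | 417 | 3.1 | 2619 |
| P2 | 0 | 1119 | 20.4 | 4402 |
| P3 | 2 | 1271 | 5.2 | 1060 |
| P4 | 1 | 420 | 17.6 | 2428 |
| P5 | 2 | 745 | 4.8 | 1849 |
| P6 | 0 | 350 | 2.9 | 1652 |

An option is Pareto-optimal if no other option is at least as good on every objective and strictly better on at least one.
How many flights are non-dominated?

P1: not dominated.
P2: not dominated (best miles earned).
P3: dominated by P1 (layovers 1≤2, price 417≤1271, duration 3.1≤5.2, miles earned 2619≥1060).
P4: dominated by P1 (layovers 1≤1, price 417≤420, duration 3.1≤17.6, miles earned 2619≥2428).
P5: dominated by P1 (layovers 1≤2, price 417≤745, duration 3.1≤4.8, miles earned 2619≥1849).
P6: not dominated (best price).
Pareto-optimal: P1, P2, P6 → 3.

3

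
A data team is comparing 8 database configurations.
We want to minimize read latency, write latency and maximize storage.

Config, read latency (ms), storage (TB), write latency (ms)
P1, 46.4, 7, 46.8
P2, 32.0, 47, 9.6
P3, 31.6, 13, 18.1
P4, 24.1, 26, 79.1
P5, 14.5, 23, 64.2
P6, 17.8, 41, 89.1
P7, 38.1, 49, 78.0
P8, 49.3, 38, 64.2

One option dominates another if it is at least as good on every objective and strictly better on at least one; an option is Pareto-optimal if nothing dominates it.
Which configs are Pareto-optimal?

P2, P3, P4, P5, P6, P7

P1: dominated by P2 (read latency 32.0≤46.4, storage 47≥7, write latency 9.6≤46.8).
P2: not dominated (best write latency).
P3: not dominated.
P4: not dominated.
P5: not dominated (best read latency).
P6: not dominated.
P7: not dominated (best storage).
P8: dominated by P2 (read latency 32.0≤49.3, storage 47≥38, write latency 9.6≤64.2).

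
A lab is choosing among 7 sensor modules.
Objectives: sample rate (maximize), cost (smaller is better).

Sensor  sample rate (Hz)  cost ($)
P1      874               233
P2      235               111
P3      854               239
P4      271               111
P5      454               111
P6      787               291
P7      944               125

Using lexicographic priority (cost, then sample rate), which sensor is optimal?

P5

First minimize cost: best is 111, kept {P2, P4, P5}.
Then maximize sample rate: best is 454, kept {P5}.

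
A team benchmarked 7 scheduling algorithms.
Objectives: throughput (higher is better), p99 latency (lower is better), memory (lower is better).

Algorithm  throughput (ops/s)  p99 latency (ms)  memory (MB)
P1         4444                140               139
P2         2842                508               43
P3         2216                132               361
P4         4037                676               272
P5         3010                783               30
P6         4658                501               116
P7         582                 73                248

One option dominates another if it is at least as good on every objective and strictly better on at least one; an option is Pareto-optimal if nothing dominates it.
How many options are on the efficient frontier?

P1: not dominated.
P2: not dominated.
P3: not dominated.
P4: dominated by P1 (throughput 4444≥4037, p99 latency 140≤676, memory 139≤272).
P5: not dominated (best memory).
P6: not dominated (best throughput).
P7: not dominated (best p99 latency).
Pareto-optimal: P1, P2, P3, P5, P6, P7 → 6.

6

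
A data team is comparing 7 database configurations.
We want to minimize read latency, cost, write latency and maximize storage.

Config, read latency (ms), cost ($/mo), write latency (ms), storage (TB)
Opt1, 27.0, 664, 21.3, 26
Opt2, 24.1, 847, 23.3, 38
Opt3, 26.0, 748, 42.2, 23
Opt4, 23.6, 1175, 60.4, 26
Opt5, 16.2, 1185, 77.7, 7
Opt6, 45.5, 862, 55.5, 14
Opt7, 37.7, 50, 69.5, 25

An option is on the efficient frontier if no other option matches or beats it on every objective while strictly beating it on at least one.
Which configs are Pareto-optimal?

Opt1: not dominated (best write latency).
Opt2: not dominated (best storage).
Opt3: not dominated.
Opt4: not dominated.
Opt5: not dominated (best read latency).
Opt6: dominated by Opt1 (read latency 27.0≤45.5, cost 664≤862, write latency 21.3≤55.5, storage 26≥14).
Opt7: not dominated (best cost).

Opt1, Opt2, Opt3, Opt4, Opt5, Opt7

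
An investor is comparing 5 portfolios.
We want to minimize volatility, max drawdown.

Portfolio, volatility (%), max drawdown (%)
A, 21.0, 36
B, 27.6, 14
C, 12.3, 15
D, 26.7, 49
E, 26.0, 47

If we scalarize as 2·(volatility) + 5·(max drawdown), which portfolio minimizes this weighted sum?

A: 2·21.0 + 5·36 = 222.0
B: 2·27.6 + 5·14 = 125.2
C: 2·12.3 + 5·15 = 99.6
D: 2·26.7 + 5·49 = 298.4
E: 2·26.0 + 5·47 = 287.0
Lowest: C at 99.6.

C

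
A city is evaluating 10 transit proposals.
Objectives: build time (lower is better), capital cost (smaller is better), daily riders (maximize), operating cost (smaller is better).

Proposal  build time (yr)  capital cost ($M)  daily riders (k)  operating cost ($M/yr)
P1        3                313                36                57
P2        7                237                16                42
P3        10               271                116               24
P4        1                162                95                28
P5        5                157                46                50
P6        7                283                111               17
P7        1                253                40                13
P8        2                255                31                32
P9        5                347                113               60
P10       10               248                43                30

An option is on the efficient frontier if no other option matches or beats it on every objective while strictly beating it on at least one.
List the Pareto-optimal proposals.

P1: dominated by P4 (build time 1≤3, capital cost 162≤313, daily riders 95≥36, operating cost 28≤57).
P2: dominated by P4 (build time 1≤7, capital cost 162≤237, daily riders 95≥16, operating cost 28≤42).
P3: not dominated (best daily riders).
P4: not dominated.
P5: not dominated (best capital cost).
P6: not dominated.
P7: not dominated (best operating cost).
P8: dominated by P4 (build time 1≤2, capital cost 162≤255, daily riders 95≥31, operating cost 28≤32).
P9: not dominated.
P10: dominated by P4 (build time 1≤10, capital cost 162≤248, daily riders 95≥43, operating cost 28≤30).

P3, P4, P5, P6, P7, P9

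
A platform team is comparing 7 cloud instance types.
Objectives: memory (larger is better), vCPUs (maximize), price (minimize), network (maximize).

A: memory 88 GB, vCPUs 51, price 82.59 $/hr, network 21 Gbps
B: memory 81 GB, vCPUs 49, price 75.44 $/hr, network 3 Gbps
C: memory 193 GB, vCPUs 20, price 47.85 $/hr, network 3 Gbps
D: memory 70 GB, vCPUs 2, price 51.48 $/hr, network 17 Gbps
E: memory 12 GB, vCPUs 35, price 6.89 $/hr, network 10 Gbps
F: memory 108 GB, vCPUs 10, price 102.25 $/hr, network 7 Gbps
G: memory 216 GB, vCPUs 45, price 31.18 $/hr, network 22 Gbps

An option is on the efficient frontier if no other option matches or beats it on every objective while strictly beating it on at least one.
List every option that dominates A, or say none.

B: worse on memory (81 vs 88).
C: worse on vCPUs (20 vs 51).
D: worse on memory (70 vs 88).
E: worse on memory (12 vs 88).
F: worse on vCPUs (10 vs 51).
G: worse on vCPUs (45 vs 51).
No option dominates A.

none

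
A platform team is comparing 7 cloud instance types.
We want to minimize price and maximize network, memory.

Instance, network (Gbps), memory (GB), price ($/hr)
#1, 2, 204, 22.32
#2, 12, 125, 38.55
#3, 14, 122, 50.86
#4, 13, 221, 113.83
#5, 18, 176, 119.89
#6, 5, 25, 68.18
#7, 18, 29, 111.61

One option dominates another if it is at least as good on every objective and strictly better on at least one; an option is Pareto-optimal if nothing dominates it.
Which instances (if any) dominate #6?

#2, #3

#2: network 12≥5, memory 125≥25, price 38.55≤68.18 — dominates #6.
#3: network 14≥5, memory 122≥25, price 50.86≤68.18 — dominates #6.
Others (#1, #4, #5, #7) are each worse than #6 on at least one objective.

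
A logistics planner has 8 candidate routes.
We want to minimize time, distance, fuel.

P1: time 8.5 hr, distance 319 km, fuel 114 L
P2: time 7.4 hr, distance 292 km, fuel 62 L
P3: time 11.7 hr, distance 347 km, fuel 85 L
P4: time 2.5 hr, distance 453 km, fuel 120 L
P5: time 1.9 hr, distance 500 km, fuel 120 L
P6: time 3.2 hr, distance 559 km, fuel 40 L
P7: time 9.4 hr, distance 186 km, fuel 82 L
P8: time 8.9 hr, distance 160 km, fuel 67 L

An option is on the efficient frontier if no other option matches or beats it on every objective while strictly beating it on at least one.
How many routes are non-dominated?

5

P1: dominated by P2 (time 7.4≤8.5, distance 292≤319, fuel 62≤114).
P2: not dominated.
P3: dominated by P2 (time 7.4≤11.7, distance 292≤347, fuel 62≤85).
P4: not dominated.
P5: not dominated (best time).
P6: not dominated (best fuel).
P7: dominated by P8 (time 8.9≤9.4, distance 160≤186, fuel 67≤82).
P8: not dominated (best distance).
Pareto-optimal: P2, P4, P5, P6, P8 → 5.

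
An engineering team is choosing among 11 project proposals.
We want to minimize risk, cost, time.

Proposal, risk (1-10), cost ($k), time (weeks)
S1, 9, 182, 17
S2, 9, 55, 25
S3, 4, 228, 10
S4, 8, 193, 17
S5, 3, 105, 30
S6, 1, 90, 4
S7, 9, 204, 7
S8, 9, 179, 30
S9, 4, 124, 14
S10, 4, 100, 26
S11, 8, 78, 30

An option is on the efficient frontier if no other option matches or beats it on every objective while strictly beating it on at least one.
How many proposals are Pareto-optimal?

S1: dominated by S6 (risk 1≤9, cost 90≤182, time 4≤17).
S2: not dominated (best cost).
S3: dominated by S6 (risk 1≤4, cost 90≤228, time 4≤10).
S4: dominated by S6 (risk 1≤8, cost 90≤193, time 4≤17).
S5: dominated by S6 (risk 1≤3, cost 90≤105, time 4≤30).
S6: not dominated (best risk).
S7: dominated by S6 (risk 1≤9, cost 90≤204, time 4≤7).
S8: dominated by S2 (risk 9≤9, cost 55≤179, time 25≤30).
S9: dominated by S6 (risk 1≤4, cost 90≤124, time 4≤14).
S10: dominated by S6 (risk 1≤4, cost 90≤100, time 4≤26).
S11: not dominated.
Pareto-optimal: S2, S6, S11 → 3.

3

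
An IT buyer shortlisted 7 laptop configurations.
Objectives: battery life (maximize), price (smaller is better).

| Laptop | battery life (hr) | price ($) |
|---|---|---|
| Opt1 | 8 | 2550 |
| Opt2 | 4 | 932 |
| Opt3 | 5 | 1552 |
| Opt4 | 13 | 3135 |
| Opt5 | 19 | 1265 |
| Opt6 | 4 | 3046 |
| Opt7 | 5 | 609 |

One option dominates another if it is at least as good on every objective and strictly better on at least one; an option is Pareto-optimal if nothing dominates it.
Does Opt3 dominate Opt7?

Opt3 vs Opt7: Opt3 is worse on price (1552 vs 609), so it does not dominate Opt7.

No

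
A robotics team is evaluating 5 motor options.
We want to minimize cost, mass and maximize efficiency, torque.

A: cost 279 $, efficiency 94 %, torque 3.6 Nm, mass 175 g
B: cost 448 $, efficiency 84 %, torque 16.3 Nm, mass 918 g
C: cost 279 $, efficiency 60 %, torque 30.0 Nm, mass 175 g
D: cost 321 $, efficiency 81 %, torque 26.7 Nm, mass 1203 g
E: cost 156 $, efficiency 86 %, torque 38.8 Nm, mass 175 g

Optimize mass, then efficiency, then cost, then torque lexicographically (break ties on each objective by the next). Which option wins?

First minimize mass: best is 175, kept {A, C, E}.
Then maximize efficiency: best is 94, kept {A}.

A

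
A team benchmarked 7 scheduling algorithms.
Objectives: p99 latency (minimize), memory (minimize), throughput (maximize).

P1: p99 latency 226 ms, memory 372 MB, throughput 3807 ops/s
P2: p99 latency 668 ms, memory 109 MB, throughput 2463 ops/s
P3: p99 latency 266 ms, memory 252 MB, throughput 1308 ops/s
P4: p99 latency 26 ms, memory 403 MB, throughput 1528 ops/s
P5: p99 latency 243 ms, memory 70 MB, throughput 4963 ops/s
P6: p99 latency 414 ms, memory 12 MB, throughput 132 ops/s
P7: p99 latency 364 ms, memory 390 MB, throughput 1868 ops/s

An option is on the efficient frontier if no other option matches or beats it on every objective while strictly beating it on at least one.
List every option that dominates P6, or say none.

none

P1: worse on memory (372 vs 12).
P2: worse on p99 latency (668 vs 414).
P3: worse on memory (252 vs 12).
P4: worse on memory (403 vs 12).
P5: worse on memory (70 vs 12).
P7: worse on memory (390 vs 12).
No option dominates P6.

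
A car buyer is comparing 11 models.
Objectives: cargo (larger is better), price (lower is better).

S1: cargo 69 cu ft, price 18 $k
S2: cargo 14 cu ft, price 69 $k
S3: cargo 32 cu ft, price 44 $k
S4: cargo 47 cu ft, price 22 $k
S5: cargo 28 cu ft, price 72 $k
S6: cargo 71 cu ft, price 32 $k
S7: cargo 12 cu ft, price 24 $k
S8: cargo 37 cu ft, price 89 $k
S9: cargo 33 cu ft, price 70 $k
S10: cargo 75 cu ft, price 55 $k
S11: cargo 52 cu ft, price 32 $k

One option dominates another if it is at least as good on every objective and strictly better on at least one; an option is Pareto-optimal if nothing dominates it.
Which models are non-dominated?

S1: not dominated (best price).
S2: dominated by S1 (cargo 69≥14, price 18≤69).
S3: dominated by S1 (cargo 69≥32, price 18≤44).
S4: dominated by S1 (cargo 69≥47, price 18≤22).
S5: dominated by S1 (cargo 69≥28, price 18≤72).
S6: not dominated.
S7: dominated by S1 (cargo 69≥12, price 18≤24).
S8: dominated by S1 (cargo 69≥37, price 18≤89).
S9: dominated by S1 (cargo 69≥33, price 18≤70).
S10: not dominated (best cargo).
S11: dominated by S1 (cargo 69≥52, price 18≤32).

S1, S6, S10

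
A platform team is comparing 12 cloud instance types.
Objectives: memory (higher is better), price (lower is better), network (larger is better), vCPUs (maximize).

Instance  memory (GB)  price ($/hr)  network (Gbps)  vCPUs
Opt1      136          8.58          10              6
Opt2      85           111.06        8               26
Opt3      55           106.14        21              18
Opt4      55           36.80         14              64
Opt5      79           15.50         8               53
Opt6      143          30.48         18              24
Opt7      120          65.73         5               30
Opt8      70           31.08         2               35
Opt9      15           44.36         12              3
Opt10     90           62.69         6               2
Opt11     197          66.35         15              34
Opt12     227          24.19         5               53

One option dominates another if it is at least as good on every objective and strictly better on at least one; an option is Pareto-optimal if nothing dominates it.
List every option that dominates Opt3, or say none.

Opt1: worse on network (10 vs 21).
Opt2: worse on price (111.06 vs 106.14).
Opt4: worse on network (14 vs 21).
Opt5: worse on network (8 vs 21).
Opt6: worse on network (18 vs 21).
Opt7: worse on network (5 vs 21).
Opt8: worse on network (2 vs 21).
Opt9: worse on memory (15 vs 55).
Opt10: worse on network (6 vs 21).
Opt11: worse on network (15 vs 21).
Opt12: worse on network (5 vs 21).
No option dominates Opt3.

none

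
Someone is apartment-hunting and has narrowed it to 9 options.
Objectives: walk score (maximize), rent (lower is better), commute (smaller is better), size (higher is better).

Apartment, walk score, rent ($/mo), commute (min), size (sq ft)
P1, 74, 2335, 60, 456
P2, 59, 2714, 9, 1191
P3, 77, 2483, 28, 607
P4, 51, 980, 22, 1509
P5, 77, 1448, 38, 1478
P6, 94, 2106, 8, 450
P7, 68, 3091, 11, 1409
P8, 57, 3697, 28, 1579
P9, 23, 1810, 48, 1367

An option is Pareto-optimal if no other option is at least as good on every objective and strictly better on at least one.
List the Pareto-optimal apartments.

P2, P3, P4, P5, P6, P7, P8

P1: dominated by P5 (walk score 77≥74, rent 1448≤2335, commute 38≤60, size 1478≥456).
P2: not dominated.
P3: not dominated.
P4: not dominated (best rent).
P5: not dominated.
P6: not dominated (best walk score).
P7: not dominated.
P8: not dominated (best size).
P9: dominated by P4 (walk score 51≥23, rent 980≤1810, commute 22≤48, size 1509≥1367).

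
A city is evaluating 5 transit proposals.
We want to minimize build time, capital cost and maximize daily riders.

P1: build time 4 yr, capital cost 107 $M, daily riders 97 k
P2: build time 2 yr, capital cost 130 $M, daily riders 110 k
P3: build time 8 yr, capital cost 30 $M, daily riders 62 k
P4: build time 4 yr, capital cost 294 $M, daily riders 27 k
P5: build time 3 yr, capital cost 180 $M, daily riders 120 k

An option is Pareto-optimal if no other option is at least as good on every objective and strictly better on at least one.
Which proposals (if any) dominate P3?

none

P1: worse on capital cost (107 vs 30).
P2: worse on capital cost (130 vs 30).
P4: worse on capital cost (294 vs 30).
P5: worse on capital cost (180 vs 30).
No option dominates P3.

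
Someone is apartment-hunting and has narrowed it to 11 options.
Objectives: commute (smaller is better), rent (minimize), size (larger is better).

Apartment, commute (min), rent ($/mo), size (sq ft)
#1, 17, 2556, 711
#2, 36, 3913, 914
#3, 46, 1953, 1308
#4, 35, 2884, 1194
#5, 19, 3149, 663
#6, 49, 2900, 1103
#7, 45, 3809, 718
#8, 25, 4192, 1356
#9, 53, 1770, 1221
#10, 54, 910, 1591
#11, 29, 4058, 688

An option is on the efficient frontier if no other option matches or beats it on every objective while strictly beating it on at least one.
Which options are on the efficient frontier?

#1, #3, #4, #8, #9, #10

#1: not dominated (best commute).
#2: dominated by #4 (commute 35≤36, rent 2884≤3913, size 1194≥914).
#3: not dominated.
#4: not dominated.
#5: dominated by #1 (commute 17≤19, rent 2556≤3149, size 711≥663).
#6: dominated by #3 (commute 46≤49, rent 1953≤2900, size 1308≥1103).
#7: dominated by #4 (commute 35≤45, rent 2884≤3809, size 1194≥718).
#8: not dominated.
#9: not dominated.
#10: not dominated (best rent).
#11: dominated by #1 (commute 17≤29, rent 2556≤4058, size 711≥688).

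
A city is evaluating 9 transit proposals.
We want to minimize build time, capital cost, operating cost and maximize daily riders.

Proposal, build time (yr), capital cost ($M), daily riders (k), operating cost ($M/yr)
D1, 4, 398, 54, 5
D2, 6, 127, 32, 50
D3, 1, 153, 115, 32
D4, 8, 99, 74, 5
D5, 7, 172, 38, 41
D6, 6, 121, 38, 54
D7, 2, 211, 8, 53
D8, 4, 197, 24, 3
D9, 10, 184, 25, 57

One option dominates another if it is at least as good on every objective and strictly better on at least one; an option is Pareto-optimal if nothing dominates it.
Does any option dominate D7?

D3 vs D7: build time 1≤2, capital cost 153≤211, daily riders 115≥8, operating cost 32≤53 — D3 is at least as good on every objective and strictly better on at least one, so D3 dominates D7.

Yes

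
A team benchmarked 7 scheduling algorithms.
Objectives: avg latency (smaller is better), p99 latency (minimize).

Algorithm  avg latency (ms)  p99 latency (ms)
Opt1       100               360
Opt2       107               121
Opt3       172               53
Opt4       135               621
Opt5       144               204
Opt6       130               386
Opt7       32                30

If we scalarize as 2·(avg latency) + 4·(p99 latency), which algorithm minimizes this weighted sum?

Opt1: 2·100 + 4·360 = 1640
Opt2: 2·107 + 4·121 = 698
Opt3: 2·172 + 4·53 = 556
Opt4: 2·135 + 4·621 = 2754
Opt5: 2·144 + 4·204 = 1104
Opt6: 2·130 + 4·386 = 1804
Opt7: 2·32 + 4·30 = 184
Lowest: Opt7 at 184.

Opt7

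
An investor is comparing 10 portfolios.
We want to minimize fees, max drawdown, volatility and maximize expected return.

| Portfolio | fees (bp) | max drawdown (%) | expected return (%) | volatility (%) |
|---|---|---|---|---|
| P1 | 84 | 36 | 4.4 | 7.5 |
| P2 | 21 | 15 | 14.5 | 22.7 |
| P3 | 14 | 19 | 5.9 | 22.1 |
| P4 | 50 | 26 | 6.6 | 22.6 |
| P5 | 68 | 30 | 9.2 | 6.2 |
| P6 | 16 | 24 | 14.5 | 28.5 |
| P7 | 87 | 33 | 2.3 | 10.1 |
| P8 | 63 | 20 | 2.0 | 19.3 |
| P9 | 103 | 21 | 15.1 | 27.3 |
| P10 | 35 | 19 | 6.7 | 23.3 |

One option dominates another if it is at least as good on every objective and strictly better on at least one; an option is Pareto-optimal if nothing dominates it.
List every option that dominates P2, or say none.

P1: worse on fees (84 vs 21).
P3: worse on max drawdown (19 vs 15).
P4: worse on fees (50 vs 21).
P5: worse on fees (68 vs 21).
P6: worse on max drawdown (24 vs 15).
P7: worse on fees (87 vs 21).
P8: worse on fees (63 vs 21).
P9: worse on fees (103 vs 21).
P10: worse on fees (35 vs 21).
No option dominates P2.

none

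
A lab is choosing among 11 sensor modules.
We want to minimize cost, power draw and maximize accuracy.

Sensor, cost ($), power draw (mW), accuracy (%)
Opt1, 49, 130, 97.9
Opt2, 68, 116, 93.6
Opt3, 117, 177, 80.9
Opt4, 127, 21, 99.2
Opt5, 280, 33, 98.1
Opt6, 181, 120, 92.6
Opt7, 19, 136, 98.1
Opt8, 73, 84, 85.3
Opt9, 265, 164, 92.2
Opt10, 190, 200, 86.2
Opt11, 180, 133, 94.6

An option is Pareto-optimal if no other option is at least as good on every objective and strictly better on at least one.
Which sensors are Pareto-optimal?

Opt1, Opt2, Opt4, Opt7, Opt8

Opt1: not dominated.
Opt2: not dominated.
Opt3: dominated by Opt1 (cost 49≤117, power draw 130≤177, accuracy 97.9≥80.9).
Opt4: not dominated (best power draw).
Opt5: dominated by Opt4 (cost 127≤280, power draw 21≤33, accuracy 99.2≥98.1).
Opt6: dominated by Opt2 (cost 68≤181, power draw 116≤120, accuracy 93.6≥92.6).
Opt7: not dominated (best cost).
Opt8: not dominated.
Opt9: dominated by Opt1 (cost 49≤265, power draw 130≤164, accuracy 97.9≥92.2).
Opt10: dominated by Opt1 (cost 49≤190, power draw 130≤200, accuracy 97.9≥86.2).
Opt11: dominated by Opt1 (cost 49≤180, power draw 130≤133, accuracy 97.9≥94.6).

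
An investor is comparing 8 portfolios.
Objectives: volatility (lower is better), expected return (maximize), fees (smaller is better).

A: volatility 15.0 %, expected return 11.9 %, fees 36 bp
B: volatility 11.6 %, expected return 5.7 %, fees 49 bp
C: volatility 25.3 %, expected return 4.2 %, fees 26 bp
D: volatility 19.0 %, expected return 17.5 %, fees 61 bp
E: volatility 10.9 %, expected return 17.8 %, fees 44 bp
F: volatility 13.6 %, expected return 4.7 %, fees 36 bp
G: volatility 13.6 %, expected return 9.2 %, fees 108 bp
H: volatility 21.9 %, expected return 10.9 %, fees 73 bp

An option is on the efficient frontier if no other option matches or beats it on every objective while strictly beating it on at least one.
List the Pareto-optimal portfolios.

A: not dominated.
B: dominated by E (volatility 10.9≤11.6, expected return 17.8≥5.7, fees 44≤49).
C: not dominated (best fees).
D: dominated by E (volatility 10.9≤19.0, expected return 17.8≥17.5, fees 44≤61).
E: not dominated (best volatility).
F: not dominated.
G: dominated by E (volatility 10.9≤13.6, expected return 17.8≥9.2, fees 44≤108).
H: dominated by A (volatility 15.0≤21.9, expected return 11.9≥10.9, fees 36≤73).

A, C, E, F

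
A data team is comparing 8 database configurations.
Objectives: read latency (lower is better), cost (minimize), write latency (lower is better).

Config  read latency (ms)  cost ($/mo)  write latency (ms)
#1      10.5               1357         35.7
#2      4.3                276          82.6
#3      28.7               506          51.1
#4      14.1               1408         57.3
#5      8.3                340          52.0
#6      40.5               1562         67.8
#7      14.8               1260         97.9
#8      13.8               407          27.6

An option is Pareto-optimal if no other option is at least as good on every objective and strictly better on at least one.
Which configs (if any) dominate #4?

#1, #5, #8

#1: read latency 10.5≤14.1, cost 1357≤1408, write latency 35.7≤57.3 — dominates #4.
#5: read latency 8.3≤14.1, cost 340≤1408, write latency 52.0≤57.3 — dominates #4.
#8: read latency 13.8≤14.1, cost 407≤1408, write latency 27.6≤57.3 — dominates #4.
Others (#2, #3, #6, #7) are each worse than #4 on at least one objective.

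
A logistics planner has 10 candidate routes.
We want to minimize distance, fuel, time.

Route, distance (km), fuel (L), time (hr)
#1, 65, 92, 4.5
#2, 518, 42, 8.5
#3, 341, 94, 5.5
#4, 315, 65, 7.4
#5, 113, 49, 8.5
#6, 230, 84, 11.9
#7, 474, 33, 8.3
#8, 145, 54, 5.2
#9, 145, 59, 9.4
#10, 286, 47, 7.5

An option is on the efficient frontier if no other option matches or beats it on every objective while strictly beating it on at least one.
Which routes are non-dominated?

#1: not dominated (best distance).
#2: dominated by #7 (distance 474≤518, fuel 33≤42, time 8.3≤8.5).
#3: dominated by #1 (distance 65≤341, fuel 92≤94, time 4.5≤5.5).
#4: dominated by #8 (distance 145≤315, fuel 54≤65, time 5.2≤7.4).
#5: not dominated.
#6: dominated by #5 (distance 113≤230, fuel 49≤84, time 8.5≤11.9).
#7: not dominated (best fuel).
#8: not dominated.
#9: dominated by #5 (distance 113≤145, fuel 49≤59, time 8.5≤9.4).
#10: not dominated.

#1, #5, #7, #8, #10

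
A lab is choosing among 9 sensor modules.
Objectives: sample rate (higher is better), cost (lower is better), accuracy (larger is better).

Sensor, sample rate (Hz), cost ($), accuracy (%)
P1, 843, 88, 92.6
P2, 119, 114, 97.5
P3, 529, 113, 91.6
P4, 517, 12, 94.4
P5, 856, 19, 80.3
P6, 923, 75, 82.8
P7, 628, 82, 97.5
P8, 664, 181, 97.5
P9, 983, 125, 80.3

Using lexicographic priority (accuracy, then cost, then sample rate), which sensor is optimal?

First maximize accuracy: best is 97.5, kept {P2, P7, P8}.
Then minimize cost: best is 82, kept {P7}.

P7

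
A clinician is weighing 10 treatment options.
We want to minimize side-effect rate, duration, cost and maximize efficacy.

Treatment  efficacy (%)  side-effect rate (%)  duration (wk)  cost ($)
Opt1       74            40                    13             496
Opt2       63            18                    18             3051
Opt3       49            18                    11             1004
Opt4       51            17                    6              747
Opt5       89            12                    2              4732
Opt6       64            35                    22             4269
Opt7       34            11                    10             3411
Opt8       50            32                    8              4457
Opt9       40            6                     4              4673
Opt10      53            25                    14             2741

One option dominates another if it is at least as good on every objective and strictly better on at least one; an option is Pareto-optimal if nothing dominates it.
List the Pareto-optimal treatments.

Opt1, Opt2, Opt4, Opt5, Opt6, Opt7, Opt9, Opt10

Opt1: not dominated (best cost).
Opt2: not dominated.
Opt3: dominated by Opt4 (efficacy 51≥49, side-effect rate 17≤18, duration 6≤11, cost 747≤1004).
Opt4: not dominated.
Opt5: not dominated (best efficacy).
Opt6: not dominated.
Opt7: not dominated.
Opt8: dominated by Opt4 (efficacy 51≥50, side-effect rate 17≤32, duration 6≤8, cost 747≤4457).
Opt9: not dominated (best side-effect rate).
Opt10: not dominated.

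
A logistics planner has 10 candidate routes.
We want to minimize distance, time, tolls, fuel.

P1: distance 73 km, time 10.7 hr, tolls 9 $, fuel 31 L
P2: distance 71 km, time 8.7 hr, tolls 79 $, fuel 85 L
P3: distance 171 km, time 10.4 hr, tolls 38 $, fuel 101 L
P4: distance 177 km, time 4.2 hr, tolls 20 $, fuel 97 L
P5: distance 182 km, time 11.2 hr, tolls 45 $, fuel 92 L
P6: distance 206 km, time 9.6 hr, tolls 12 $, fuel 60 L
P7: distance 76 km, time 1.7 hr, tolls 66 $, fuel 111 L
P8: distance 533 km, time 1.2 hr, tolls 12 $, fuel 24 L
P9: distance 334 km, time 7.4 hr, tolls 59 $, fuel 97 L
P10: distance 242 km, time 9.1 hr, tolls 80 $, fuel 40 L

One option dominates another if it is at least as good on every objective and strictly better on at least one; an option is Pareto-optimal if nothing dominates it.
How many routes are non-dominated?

P1: not dominated (best tolls).
P2: not dominated (best distance).
P3: not dominated.
P4: not dominated.
P5: dominated by P1 (distance 73≤182, time 10.7≤11.2, tolls 9≤45, fuel 31≤92).
P6: not dominated.
P7: not dominated.
P8: not dominated (best time).
P9: dominated by P4 (distance 177≤334, time 4.2≤7.4, tolls 20≤59, fuel 97≤97).
P10: not dominated.
Pareto-optimal: P1, P2, P3, P4, P6, P7, P8, P10 → 8.

8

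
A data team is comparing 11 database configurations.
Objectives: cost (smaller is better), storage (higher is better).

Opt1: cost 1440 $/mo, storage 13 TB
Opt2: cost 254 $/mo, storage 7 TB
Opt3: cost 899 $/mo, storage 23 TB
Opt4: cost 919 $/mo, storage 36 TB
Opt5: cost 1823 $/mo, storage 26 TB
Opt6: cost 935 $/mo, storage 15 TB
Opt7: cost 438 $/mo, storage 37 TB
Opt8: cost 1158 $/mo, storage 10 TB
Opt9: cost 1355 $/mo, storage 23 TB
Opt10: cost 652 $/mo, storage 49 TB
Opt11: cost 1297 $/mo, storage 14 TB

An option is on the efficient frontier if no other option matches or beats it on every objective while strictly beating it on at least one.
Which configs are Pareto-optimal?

Opt1: dominated by Opt3 (cost 899≤1440, storage 23≥13).
Opt2: not dominated (best cost).
Opt3: dominated by Opt7 (cost 438≤899, storage 37≥23).
Opt4: dominated by Opt7 (cost 438≤919, storage 37≥36).
Opt5: dominated by Opt4 (cost 919≤1823, storage 36≥26).
Opt6: dominated by Opt3 (cost 899≤935, storage 23≥15).
Opt7: not dominated.
Opt8: dominated by Opt3 (cost 899≤1158, storage 23≥10).
Opt9: dominated by Opt3 (cost 899≤1355, storage 23≥23).
Opt10: not dominated (best storage).
Opt11: dominated by Opt3 (cost 899≤1297, storage 23≥14).

Opt2, Opt7, Opt10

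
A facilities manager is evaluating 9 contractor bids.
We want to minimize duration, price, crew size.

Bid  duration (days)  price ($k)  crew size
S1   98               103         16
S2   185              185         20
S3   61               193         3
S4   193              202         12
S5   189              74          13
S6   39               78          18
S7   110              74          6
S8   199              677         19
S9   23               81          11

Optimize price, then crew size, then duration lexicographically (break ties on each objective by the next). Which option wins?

S7

First minimize price: best is 74, kept {S5, S7}.
Then minimize crew size: best is 6, kept {S7}.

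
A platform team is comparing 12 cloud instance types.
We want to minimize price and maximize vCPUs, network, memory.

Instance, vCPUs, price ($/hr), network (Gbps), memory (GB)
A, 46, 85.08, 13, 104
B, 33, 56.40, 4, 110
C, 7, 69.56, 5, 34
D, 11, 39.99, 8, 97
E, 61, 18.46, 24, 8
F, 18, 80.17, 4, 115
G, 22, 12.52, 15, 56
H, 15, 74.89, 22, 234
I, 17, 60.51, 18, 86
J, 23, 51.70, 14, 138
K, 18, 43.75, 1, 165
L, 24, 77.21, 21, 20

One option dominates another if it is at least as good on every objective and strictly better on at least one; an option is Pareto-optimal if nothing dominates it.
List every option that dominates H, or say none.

A: worse on price (85.08 vs 74.89).
B: worse on network (4 vs 22).
C: worse on vCPUs (7 vs 15).
D: worse on vCPUs (11 vs 15).
E: worse on memory (8 vs 234).
F: worse on price (80.17 vs 74.89).
G: worse on network (15 vs 22).
I: worse on network (18 vs 22).
J: worse on network (14 vs 22).
K: worse on network (1 vs 22).
L: worse on price (77.21 vs 74.89).
No option dominates H.

none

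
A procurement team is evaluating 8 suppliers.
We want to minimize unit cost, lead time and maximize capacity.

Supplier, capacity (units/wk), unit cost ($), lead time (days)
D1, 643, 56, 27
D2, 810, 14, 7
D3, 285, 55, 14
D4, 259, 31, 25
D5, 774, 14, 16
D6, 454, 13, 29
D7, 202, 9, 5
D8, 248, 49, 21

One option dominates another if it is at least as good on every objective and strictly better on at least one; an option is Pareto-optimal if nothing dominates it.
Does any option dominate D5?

Yes

D2 vs D5: capacity 810≥774, unit cost 14≤14, lead time 7≤16 — D2 is at least as good on every objective and strictly better on at least one, so D2 dominates D5.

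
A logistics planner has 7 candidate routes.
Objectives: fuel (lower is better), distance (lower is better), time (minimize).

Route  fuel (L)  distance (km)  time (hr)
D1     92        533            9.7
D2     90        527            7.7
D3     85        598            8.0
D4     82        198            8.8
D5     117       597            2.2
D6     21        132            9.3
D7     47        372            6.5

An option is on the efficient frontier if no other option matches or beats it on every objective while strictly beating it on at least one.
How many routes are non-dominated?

D1: dominated by D2 (fuel 90≤92, distance 527≤533, time 7.7≤9.7).
D2: dominated by D7 (fuel 47≤90, distance 372≤527, time 6.5≤7.7).
D3: dominated by D7 (fuel 47≤85, distance 372≤598, time 6.5≤8.0).
D4: not dominated.
D5: not dominated (best time).
D6: not dominated (best fuel).
D7: not dominated.
Pareto-optimal: D4, D5, D6, D7 → 4.

4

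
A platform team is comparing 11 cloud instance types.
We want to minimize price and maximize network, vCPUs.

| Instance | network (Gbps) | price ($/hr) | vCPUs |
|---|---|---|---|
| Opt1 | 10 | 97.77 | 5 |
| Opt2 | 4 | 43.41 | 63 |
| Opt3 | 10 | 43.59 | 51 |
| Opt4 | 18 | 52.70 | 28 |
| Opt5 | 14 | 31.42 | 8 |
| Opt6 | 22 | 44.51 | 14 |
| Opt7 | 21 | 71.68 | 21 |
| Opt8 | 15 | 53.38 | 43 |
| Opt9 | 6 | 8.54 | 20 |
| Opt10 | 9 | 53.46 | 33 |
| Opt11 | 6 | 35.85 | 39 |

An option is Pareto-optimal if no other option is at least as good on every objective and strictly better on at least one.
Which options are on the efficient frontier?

Opt1: dominated by Opt3 (network 10≥10, price 43.59≤97.77, vCPUs 51≥5).
Opt2: not dominated (best vCPUs).
Opt3: not dominated.
Opt4: not dominated.
Opt5: not dominated.
Opt6: not dominated (best network).
Opt7: not dominated.
Opt8: not dominated.
Opt9: not dominated (best price).
Opt10: dominated by Opt3 (network 10≥9, price 43.59≤53.46, vCPUs 51≥33).
Opt11: not dominated.

Opt2, Opt3, Opt4, Opt5, Opt6, Opt7, Opt8, Opt9, Opt11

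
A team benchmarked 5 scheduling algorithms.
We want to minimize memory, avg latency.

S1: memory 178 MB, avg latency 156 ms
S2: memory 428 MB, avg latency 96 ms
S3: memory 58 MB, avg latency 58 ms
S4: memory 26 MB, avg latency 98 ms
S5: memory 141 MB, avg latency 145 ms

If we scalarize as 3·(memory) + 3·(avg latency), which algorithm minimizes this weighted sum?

S1: 3·178 + 3·156 = 1002
S2: 3·428 + 3·96 = 1572
S3: 3·58 + 3·58 = 348
S4: 3·26 + 3·98 = 372
S5: 3·141 + 3·145 = 858
Lowest: S3 at 348.

S3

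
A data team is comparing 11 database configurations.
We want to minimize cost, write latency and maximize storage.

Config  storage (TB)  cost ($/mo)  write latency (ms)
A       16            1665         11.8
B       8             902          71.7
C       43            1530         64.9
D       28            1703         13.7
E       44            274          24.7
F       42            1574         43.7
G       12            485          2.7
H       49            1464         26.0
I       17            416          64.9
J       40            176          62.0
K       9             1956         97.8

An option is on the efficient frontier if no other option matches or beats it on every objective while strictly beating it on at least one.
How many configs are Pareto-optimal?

A: not dominated.
B: dominated by E (storage 44≥8, cost 274≤902, write latency 24.7≤71.7).
C: dominated by E (storage 44≥43, cost 274≤1530, write latency 24.7≤64.9).
D: not dominated.
E: not dominated.
F: dominated by E (storage 44≥42, cost 274≤1574, write latency 24.7≤43.7).
G: not dominated (best write latency).
H: not dominated (best storage).
I: dominated by E (storage 44≥17, cost 274≤416, write latency 24.7≤64.9).
J: not dominated (best cost).
K: dominated by A (storage 16≥9, cost 1665≤1956, write latency 11.8≤97.8).
Pareto-optimal: A, D, E, G, H, J → 6.

6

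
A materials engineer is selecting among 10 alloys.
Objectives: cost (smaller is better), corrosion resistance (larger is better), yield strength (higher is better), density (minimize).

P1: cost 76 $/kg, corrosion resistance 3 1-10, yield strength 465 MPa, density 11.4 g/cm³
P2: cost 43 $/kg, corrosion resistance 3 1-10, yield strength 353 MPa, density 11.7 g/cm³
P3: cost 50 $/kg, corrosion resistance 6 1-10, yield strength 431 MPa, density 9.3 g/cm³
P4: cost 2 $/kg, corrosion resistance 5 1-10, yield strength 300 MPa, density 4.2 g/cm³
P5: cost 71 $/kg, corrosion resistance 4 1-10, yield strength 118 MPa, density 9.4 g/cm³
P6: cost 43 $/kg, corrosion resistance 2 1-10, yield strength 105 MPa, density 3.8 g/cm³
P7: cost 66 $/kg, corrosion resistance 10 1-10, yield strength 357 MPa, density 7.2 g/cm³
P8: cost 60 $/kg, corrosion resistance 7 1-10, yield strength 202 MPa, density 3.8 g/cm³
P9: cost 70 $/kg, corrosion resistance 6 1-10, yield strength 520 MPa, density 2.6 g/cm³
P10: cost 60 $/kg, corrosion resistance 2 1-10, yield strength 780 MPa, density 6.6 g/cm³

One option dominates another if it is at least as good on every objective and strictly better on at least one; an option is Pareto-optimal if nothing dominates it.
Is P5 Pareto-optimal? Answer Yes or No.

P3 vs P5: cost 50≤71, corrosion resistance 6≥4, yield strength 431≥118, density 9.3≤9.4 — P3 is at least as good on every objective and strictly better on at least one, so P3 dominates P5.

No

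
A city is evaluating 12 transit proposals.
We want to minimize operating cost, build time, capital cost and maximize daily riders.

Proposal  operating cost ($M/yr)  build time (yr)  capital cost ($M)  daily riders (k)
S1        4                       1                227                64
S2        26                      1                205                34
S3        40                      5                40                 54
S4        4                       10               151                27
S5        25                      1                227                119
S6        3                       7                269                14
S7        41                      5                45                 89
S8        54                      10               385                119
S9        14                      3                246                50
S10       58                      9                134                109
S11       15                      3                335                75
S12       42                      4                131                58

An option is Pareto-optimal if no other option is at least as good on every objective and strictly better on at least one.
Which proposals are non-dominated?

S1: not dominated.
S2: not dominated.
S3: not dominated (best capital cost).
S4: not dominated.
S5: not dominated.
S6: not dominated (best operating cost).
S7: not dominated.
S8: dominated by S5 (operating cost 25≤54, build time 1≤10, capital cost 227≤385, daily riders 119≥119).
S9: dominated by S1 (operating cost 4≤14, build time 1≤3, capital cost 227≤246, daily riders 64≥50).
S10: not dominated.
S11: not dominated.
S12: not dominated.

S1, S2, S3, S4, S5, S6, S7, S10, S11, S12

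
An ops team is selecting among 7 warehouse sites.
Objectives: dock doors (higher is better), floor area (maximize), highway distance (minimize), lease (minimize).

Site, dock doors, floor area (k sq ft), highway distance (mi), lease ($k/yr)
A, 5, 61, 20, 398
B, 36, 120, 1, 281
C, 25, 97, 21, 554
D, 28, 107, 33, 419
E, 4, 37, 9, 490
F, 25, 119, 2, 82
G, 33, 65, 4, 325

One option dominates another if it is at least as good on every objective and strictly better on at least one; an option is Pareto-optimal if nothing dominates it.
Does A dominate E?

No

A vs E: A is worse on highway distance (20 vs 9), so it does not dominate E.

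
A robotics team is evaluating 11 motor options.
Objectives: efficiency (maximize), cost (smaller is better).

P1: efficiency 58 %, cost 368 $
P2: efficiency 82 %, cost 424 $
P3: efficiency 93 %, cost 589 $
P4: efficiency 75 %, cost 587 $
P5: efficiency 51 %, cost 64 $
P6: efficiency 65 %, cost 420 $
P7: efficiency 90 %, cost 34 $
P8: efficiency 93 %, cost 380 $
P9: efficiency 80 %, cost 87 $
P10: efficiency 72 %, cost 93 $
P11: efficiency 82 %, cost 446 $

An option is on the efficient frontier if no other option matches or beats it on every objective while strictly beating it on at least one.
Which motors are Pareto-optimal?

P7, P8

P1: dominated by P7 (efficiency 90≥58, cost 34≤368).
P2: dominated by P7 (efficiency 90≥82, cost 34≤424).
P3: dominated by P8 (efficiency 93≥93, cost 380≤589).
P4: dominated by P2 (efficiency 82≥75, cost 424≤587).
P5: dominated by P7 (efficiency 90≥51, cost 34≤64).
P6: dominated by P7 (efficiency 90≥65, cost 34≤420).
P7: not dominated (best cost).
P8: not dominated.
P9: dominated by P7 (efficiency 90≥80, cost 34≤87).
P10: dominated by P7 (efficiency 90≥72, cost 34≤93).
P11: dominated by P2 (efficiency 82≥82, cost 424≤446).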